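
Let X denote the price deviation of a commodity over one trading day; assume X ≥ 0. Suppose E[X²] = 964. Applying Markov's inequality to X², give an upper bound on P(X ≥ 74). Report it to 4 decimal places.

Since X ≥ 0, the event {X ≥ 74} is the same as {X² ≥ 5476}.
Markov's inequality applied to X² gives P(X² ≥ 5476) ≤ E[X²]/5476 = 964/5476 = 0.1760.

0.1760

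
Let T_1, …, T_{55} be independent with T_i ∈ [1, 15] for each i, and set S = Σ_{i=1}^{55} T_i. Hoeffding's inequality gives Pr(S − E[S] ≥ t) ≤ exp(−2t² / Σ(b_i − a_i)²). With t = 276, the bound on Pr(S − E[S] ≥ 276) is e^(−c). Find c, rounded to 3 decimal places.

Σ(b_i − a_i)² = 55·(14)² = 10780.
c = 2t²/10780 = 2·276²/10780 = 14.1328.

14.133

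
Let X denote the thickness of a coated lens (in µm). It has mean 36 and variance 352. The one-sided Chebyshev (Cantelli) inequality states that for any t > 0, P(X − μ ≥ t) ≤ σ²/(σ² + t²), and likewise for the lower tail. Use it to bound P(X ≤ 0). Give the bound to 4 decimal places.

0.2136

Here σ² = 352 and t = 36, so σ² + t² = 1648.
Cantelli's bound: 352/1648 = 0.2136.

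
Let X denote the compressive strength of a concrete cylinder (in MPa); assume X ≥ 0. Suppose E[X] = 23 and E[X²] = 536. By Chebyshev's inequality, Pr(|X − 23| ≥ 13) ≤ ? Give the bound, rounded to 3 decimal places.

Var(X) = E[X²] − (E[X])² = 536 − 529 = 7.
Chebyshev's inequality: Pr(|X − μ| ≥ t) ≤ Var(X)/t² = 7/169 = 0.0414.

0.041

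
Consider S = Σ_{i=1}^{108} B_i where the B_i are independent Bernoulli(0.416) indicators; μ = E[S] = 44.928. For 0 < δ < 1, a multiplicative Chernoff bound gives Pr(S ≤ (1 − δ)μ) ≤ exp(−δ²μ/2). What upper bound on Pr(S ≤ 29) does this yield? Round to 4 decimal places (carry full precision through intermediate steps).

Write 29 = (1 − δ)μ, so δ = 1 − 29/44.928 = 0.3545228…
Then the exponent is δ²μ/2 = (μ − 29)²/(2μ) = 2.823420.
Bound = exp(−2.823420) = 0.05940.

0.0594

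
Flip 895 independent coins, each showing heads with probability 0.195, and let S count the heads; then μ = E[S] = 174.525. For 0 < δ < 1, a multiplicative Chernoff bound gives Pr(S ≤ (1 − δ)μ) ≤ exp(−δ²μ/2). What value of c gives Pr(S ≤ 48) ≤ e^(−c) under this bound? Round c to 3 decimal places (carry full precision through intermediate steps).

Write 48 = (1 − δ)μ, so δ = 1 − 48/174.525 = 0.7249678…
Then the exponent is δ²μ/2 = (μ − 48)²/(2μ) = 45.863274.

45.863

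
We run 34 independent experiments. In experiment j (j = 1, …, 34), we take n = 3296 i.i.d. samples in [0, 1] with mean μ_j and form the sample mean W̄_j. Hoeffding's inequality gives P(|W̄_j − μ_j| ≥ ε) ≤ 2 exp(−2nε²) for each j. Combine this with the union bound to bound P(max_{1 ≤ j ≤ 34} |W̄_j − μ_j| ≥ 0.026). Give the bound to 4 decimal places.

0.7892

Per-experiment Hoeffding bound: 2·exp(−2·3296·0.026²) = 2·exp(−4.45619) = 0.023213.
Union bound over 34 events: 34·0.023213 = 0.78924.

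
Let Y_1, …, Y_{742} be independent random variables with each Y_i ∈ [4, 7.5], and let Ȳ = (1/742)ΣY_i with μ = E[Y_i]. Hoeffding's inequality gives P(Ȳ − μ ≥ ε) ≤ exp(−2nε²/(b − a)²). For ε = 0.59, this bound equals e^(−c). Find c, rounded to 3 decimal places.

42.170

c = 2nε²/(b − a)² = 2·742·0.59² / 3.5² = 42.1698.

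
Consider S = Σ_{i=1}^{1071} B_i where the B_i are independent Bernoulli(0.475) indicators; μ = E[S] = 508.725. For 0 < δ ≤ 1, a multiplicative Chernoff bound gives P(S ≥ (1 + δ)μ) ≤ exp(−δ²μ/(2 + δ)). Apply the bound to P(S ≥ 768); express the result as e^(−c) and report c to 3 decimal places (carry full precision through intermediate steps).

Write 768 = (1 + δ)μ, so δ = 768/508.725 − 1 = 0.5096565…
Then the exponent is δ²μ/(2 + δ) = (768 − μ)² / (μ·(2 + δ)) = 52.653097.

52.653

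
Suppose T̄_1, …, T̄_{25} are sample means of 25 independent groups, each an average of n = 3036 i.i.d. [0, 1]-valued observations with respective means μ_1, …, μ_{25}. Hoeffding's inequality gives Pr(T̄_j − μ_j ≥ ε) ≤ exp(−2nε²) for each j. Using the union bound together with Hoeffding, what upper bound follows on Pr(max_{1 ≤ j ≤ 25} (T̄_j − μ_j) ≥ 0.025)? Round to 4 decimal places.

0.5621

Per-experiment Hoeffding bound: exp(−2·3036·0.025²) = exp(−3.79500) = 0.022483.
Union bound over 25 events: 25·0.022483 = 0.56207.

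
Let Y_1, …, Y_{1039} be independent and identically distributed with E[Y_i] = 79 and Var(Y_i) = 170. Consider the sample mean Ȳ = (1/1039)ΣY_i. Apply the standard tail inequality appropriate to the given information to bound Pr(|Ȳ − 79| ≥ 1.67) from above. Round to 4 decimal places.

0.0587

With mean and variance of each term known, Chebyshev's inequality bounds the deviation of the sum (or sample mean).
Var(Ȳ) = Var(Y_i)/n = 170/1039 = 0.16362.
Chebyshev: Pr(|Ȳ − 79| ≥ 1.67) ≤ Var(Ȳ)/(1.67)² = 170/(1039·1.67²) = 0.0587.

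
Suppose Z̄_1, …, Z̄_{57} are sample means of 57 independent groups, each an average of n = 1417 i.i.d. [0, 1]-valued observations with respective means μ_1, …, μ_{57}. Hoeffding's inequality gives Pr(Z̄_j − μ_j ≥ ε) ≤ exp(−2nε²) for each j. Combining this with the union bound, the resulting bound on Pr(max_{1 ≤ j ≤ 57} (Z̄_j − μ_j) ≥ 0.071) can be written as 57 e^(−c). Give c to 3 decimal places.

Union bound over the 57 events: Pr(max_{1 ≤ j ≤ 57} (Z̄_j − μ_j) ≥ 0.071) ≤ 57·exp(−2nε²) = 57 exp(−2·1417·0.071²).
So c = 2·1417·0.071² = 14.2862.

14.286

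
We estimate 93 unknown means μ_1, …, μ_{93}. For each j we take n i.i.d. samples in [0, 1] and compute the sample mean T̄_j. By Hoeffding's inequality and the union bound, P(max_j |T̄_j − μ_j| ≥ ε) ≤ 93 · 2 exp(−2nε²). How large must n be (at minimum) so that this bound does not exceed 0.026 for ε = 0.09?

Need 2·93·exp(−2nε²) ≤ 0.026, i.e. exp(−2nε²) ≤ 0.026/186.
So 2nε² ≥ ln(186/0.026) = 8.875405.
Hence n ≥ 8.875405/(2·0.09²) = 547.865.
The smallest integer n is 548.

548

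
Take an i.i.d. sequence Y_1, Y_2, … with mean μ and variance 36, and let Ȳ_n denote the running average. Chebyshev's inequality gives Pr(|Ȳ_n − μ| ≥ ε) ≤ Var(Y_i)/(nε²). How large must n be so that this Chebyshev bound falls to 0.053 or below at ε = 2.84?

85

Require 36/(n·2.84²) ≤ 0.053, i.e. n ≥ 36/(0.053·2.84²) = 84.215.
The smallest integer n is 85.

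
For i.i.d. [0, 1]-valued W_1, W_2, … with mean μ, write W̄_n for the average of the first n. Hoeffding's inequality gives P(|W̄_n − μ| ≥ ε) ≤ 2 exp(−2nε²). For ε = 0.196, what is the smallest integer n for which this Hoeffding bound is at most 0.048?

49

Require 2·exp(−2nε²) ≤ 0.048, i.e. 2nε² ≥ ln(2/0.048) = 3.729701.
So n ≥ 3.729701 / (2·0.196²) = 48.544.
The smallest integer n is 49.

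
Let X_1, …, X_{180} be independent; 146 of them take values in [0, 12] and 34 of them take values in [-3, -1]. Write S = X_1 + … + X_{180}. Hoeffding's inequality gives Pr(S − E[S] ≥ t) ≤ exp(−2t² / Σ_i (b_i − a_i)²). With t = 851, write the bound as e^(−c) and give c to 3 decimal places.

68.450

Σ(b_i − a_i)² = 146·12² + 34·2² = 21160.
c = 2t² / 21160 = 2·851² / 21160 = 68.4500.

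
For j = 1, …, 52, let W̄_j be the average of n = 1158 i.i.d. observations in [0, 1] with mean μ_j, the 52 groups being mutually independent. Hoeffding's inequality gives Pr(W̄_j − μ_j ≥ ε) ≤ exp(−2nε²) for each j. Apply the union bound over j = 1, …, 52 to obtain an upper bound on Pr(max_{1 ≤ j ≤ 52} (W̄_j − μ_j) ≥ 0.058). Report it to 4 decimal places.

0.0215

Per-experiment Hoeffding bound: exp(−2·1158·0.058²) = exp(−7.79102) = 0.00041343.
Union bound over 52 events: 52·0.00041343 = 0.02150.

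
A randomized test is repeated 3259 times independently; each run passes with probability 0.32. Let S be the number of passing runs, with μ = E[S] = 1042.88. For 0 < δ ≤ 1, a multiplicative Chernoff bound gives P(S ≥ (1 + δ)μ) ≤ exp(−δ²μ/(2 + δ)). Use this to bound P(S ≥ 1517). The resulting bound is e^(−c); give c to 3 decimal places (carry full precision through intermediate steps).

Write 1517 = (1 + δ)μ, so δ = 1517/1042.88 − 1 = 0.4546257…
Then the exponent is δ²μ/(2 + δ) = (1517 − μ)² / (μ·(2 + δ)) = 87.812622.

87.813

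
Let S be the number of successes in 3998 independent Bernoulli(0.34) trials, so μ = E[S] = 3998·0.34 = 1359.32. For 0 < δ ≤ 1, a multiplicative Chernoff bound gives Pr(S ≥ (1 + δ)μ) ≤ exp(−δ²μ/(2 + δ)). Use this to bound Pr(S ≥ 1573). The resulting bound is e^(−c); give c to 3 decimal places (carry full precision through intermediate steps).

15.571

Write 1573 = (1 + δ)μ, so δ = 1573/1359.32 − 1 = 0.1571962…
Then the exponent is δ²μ/(2 + δ) = (1573 − μ)² / (μ·(2 + δ)) = 15.570996.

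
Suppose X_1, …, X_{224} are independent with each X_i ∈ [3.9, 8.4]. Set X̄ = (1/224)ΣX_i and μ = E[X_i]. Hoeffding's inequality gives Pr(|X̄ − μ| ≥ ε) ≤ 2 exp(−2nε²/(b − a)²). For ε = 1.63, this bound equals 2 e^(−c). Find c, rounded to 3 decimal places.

c = 2nε²/(b − a)² = 2·224·1.63² / 4.5² = 58.7798.

58.780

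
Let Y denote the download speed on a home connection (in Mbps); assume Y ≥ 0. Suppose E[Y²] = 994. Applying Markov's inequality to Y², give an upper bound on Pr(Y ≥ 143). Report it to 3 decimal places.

0.049

Since Y ≥ 0, the event {Y ≥ 143} is the same as {Y² ≥ 20449}.
Markov's inequality applied to Y² gives Pr(Y² ≥ 20449) ≤ E[Y²]/20449 = 994/20449 = 0.0486.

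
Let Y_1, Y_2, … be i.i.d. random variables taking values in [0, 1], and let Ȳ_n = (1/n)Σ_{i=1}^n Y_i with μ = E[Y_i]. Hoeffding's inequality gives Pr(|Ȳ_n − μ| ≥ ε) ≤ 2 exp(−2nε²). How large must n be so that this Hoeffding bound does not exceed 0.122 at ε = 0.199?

Require 2·exp(−2nε²) ≤ 0.122, i.e. 2nε² ≥ ln(2/0.122) = 2.796881.
So n ≥ 2.796881 / (2·0.199²) = 35.313.
The smallest integer n is 36.

36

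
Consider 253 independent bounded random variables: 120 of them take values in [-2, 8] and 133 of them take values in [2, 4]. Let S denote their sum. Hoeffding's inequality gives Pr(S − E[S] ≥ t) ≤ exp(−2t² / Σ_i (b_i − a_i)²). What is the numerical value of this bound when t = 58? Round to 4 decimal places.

Σ(b_i − a_i)² = 120·10² + 133·2² = 12532.
Exponent = 2·58² / 12532 = 0.53687.
Bound = exp(−0.53687) = 0.58458.

0.5846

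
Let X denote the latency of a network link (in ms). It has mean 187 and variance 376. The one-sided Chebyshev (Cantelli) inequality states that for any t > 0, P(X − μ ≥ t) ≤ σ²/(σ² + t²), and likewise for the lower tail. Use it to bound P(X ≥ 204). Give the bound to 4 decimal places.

0.5654

Here σ² = 376 and t = 17, so σ² + t² = 665.
Cantelli's bound: 376/665 = 0.5654.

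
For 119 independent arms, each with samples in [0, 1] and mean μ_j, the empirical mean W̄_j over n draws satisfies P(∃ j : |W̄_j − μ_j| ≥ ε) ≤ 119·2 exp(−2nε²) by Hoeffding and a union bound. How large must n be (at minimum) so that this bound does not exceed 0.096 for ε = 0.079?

Need 2·119·exp(−2nε²) ≤ 0.096, i.e. exp(−2nε²) ≤ 0.096/238.
So 2nε² ≥ ln(238/0.096) = 7.815678.
Hence n ≥ 7.815678/(2·0.079²) = 626.156.
The smallest integer n is 627.

627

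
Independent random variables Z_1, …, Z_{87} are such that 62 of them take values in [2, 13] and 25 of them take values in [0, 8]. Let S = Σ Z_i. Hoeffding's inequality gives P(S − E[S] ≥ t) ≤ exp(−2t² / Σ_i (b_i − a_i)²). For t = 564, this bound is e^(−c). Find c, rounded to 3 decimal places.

Σ(b_i − a_i)² = 62·11² + 25·8² = 9102.
c = 2t² / 9102 = 2·564² / 9102 = 69.8958.

69.896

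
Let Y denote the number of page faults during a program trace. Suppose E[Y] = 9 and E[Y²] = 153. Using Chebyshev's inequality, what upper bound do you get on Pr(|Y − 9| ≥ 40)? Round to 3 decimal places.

0.045

Var(Y) = E[Y²] − (E[Y])² = 153 − 81 = 72.
Chebyshev's inequality: Pr(|Y − μ| ≥ t) ≤ Var(Y)/t² = 72/1600 = 0.0450.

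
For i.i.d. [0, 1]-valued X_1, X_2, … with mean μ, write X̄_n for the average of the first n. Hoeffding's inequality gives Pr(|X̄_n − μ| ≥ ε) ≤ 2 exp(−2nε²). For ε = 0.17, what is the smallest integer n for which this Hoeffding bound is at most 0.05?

64

Require 2·exp(−2nε²) ≤ 0.05, i.e. 2nε² ≥ ln(2/0.05) = 3.688879.
So n ≥ 3.688879 / (2·0.17²) = 63.821.
The smallest integer n is 64.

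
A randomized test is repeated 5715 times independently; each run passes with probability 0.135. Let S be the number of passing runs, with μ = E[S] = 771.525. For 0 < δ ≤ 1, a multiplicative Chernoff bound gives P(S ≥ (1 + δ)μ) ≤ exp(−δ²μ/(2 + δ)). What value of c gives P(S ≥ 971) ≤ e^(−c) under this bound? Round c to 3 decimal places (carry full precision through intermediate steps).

22.835

Write 971 = (1 + δ)μ, so δ = 971/771.525 − 1 = 0.2585464…
Then the exponent is δ²μ/(2 + δ) = (971 − μ)² / (μ·(2 + δ)) = 22.834838.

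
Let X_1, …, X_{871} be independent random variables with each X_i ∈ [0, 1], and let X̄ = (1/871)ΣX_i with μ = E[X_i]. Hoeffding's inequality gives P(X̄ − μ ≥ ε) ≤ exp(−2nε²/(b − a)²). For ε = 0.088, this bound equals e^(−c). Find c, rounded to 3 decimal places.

13.490

c = 2nε²/(b − a)² = 2·871·0.088² / 1² = 13.4900.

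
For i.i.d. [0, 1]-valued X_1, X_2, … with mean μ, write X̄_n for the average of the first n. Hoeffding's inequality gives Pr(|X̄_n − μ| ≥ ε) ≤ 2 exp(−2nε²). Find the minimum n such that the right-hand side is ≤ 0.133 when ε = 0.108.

Require 2·exp(−2nε²) ≤ 0.133, i.e. 2nε² ≥ ln(2/0.133) = 2.710553.
So n ≥ 2.710553 / (2·0.108²) = 116.193.
The smallest integer n is 117.

117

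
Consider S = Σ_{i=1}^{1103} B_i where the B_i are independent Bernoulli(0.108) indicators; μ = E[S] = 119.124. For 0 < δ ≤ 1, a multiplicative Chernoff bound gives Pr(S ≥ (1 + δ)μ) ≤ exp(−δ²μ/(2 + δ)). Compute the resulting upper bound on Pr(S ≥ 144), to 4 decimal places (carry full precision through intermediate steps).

0.0952

Write 144 = (1 + δ)μ, so δ = 144/119.124 − 1 = 0.2088244…
Then the exponent is δ²μ/(2 + δ) = (144 − μ)² / (μ·(2 + δ)) = 2.351801.
Bound = exp(−2.351801) = 0.09520.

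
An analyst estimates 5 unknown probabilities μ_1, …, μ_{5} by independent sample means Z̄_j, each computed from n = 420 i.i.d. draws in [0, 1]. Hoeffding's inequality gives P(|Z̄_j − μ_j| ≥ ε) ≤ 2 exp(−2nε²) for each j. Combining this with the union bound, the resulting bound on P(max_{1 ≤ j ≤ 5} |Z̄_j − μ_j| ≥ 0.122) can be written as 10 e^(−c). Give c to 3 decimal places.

Union bound over the 5 events: P(max_{1 ≤ j ≤ 5} |Z̄_j − μ_j| ≥ 0.122) ≤ 5·2·exp(−2nε²) = 10 exp(−2·420·0.122²).
So c = 2·420·0.122² = 12.5026.

12.503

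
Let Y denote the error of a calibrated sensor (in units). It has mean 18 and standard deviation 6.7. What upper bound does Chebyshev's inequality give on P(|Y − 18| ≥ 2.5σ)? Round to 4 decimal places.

Chebyshev: P(|Y − μ| ≥ t) ≤ Var(Y)/t².
Var(Y) = σ² = 6.7² = 44.89.
t = 2.5·6.7 = 16.75.
Bound = 44.89 / 280.5625 = 0.1600.

0.1600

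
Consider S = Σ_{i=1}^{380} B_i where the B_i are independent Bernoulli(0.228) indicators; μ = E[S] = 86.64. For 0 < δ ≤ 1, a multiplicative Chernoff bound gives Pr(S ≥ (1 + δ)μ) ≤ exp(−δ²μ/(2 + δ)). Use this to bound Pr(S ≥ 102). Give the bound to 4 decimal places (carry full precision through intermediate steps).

Write 102 = (1 + δ)μ, so δ = 102/86.64 − 1 = 0.1772853…
Then the exponent is δ²μ/(2 + δ) = (102 − μ)² / (μ·(2 + δ)) = 1.250687.
Bound = exp(−1.250687) = 0.28631.

0.2863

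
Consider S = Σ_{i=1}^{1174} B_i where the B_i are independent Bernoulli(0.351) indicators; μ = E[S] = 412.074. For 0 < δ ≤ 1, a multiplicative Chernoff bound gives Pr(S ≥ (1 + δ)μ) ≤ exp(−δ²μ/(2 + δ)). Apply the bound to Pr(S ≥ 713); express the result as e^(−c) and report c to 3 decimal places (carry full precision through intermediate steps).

80.489

Write 713 = (1 + δ)μ, so δ = 713/412.074 − 1 = 0.7302717…
Then the exponent is δ²μ/(2 + δ) = (713 − μ)² / (μ·(2 + δ)) = 80.489334.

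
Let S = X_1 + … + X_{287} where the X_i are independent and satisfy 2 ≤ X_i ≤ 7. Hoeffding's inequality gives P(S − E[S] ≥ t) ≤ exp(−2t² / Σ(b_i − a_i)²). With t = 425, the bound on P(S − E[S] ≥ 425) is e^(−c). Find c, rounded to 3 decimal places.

Σ(b_i − a_i)² = 287·(5)² = 7175.
c = 2t²/7175 = 2·425²/7175 = 50.3484.

50.348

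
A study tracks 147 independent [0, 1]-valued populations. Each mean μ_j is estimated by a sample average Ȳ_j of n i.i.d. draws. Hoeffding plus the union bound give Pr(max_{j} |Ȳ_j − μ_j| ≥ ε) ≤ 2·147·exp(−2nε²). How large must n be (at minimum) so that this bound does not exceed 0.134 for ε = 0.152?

167

Need 2·147·exp(−2nε²) ≤ 0.134, i.e. exp(−2nε²) ≤ 0.134/294.
So 2nε² ≥ ln(294/0.134) = 7.693495.
Hence n ≥ 7.693495/(2·0.152²) = 166.497.
The smallest integer n is 167.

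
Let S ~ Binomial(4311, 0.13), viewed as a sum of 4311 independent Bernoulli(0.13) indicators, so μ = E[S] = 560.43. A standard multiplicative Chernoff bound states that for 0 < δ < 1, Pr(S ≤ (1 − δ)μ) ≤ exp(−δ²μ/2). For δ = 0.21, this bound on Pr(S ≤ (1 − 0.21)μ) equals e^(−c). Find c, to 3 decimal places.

c = δ²μ/2 = 0.21²·560.43/2 = 12.3575.

12.357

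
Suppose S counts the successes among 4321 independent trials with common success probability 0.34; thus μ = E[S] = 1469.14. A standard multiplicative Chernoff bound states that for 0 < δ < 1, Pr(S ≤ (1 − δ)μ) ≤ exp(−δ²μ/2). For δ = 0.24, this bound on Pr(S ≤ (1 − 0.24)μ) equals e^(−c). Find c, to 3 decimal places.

42.311

c = δ²μ/2 = 0.24²·1469.14/2 = 42.3112.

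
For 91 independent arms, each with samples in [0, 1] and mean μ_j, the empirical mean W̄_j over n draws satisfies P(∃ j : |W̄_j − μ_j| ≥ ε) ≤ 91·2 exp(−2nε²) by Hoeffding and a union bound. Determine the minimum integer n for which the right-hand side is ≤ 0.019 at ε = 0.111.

Need 2·91·exp(−2nε²) ≤ 0.019, i.e. exp(−2nε²) ≤ 0.019/182.
So 2nε² ≥ ln(182/0.019) = 9.167323.
Hence n ≥ 9.167323/(2·0.111²) = 372.020.
The smallest integer n is 373.

373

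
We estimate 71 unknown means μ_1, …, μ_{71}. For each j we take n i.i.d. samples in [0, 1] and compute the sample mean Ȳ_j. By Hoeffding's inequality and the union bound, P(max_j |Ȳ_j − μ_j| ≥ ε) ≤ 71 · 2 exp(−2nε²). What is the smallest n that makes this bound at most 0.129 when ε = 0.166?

Need 2·71·exp(−2nε²) ≤ 0.129, i.e. exp(−2nε²) ≤ 0.129/142.
So 2nε² ≥ ln(142/0.129) = 7.003770.
Hence n ≥ 7.003770/(2·0.166²) = 127.082.
The smallest integer n is 128.

128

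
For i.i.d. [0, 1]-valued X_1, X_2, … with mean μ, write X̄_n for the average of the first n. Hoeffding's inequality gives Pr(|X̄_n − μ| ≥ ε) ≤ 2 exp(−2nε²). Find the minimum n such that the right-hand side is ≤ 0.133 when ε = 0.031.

1411

Require 2·exp(−2nε²) ≤ 0.133, i.e. 2nε² ≥ ln(2/0.133) = 2.710553.
So n ≥ 2.710553 / (2·0.031²) = 1410.277.
The smallest integer n is 1411.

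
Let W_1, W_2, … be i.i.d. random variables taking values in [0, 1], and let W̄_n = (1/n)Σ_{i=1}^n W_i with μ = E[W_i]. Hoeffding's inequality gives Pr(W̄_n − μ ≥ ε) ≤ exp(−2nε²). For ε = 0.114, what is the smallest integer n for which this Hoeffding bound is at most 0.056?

Require exp(−2nε²) ≤ 0.056, i.e. 2nε² ≥ ln(1/0.056) = 2.882404.
So n ≥ 2.882404 / (2·0.114²) = 110.896.
The smallest integer n is 111.

111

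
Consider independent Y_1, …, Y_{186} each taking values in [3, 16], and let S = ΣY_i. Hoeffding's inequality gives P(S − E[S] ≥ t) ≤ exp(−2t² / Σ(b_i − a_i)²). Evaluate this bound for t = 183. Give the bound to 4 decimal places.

Σ(b_i − a_i)² = 186·(13)² = 31434.
Exponent = 2·183²/31434 = 2.1308.
Bound = exp(−2.1308) = 0.11875.

0.1187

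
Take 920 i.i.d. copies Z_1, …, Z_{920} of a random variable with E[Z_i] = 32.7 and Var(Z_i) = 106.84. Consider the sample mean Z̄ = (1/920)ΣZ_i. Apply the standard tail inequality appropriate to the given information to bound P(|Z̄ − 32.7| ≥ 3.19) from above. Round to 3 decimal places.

0.011

With mean and variance of each term known, Chebyshev's inequality bounds the deviation of the sum (or sample mean).
Var(Z̄) = Var(Z_i)/n = 106.84/920 = 0.11613.
Chebyshev: P(|Z̄ − 32.7| ≥ 3.19) ≤ Var(Z̄)/(3.19)² = 106.84/(920·3.19²) = 0.0114.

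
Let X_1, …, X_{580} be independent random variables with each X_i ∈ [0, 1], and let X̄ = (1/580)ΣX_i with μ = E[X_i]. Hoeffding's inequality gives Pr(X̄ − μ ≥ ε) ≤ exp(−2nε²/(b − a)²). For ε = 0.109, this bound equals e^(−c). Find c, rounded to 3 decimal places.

13.782

c = 2nε²/(b − a)² = 2·580·0.109² / 1² = 13.7820.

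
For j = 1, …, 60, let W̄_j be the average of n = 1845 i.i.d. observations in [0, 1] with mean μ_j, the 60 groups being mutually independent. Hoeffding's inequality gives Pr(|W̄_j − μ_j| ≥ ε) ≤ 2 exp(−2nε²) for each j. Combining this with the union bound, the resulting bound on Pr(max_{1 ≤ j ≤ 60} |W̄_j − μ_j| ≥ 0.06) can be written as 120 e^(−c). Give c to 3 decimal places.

13.284

Union bound over the 60 events: Pr(max_{1 ≤ j ≤ 60} |W̄_j − μ_j| ≥ 0.06) ≤ 60·2·exp(−2nε²) = 120 exp(−2·1845·0.06²).
So c = 2·1845·0.06² = 13.2840.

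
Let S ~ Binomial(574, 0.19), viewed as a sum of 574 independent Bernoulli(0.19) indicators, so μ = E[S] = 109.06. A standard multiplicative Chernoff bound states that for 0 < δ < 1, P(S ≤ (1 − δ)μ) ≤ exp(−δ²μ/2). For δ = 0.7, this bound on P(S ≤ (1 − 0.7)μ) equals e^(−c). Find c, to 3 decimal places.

c = δ²μ/2 = 0.7²·109.06/2 = 26.7197.

26.720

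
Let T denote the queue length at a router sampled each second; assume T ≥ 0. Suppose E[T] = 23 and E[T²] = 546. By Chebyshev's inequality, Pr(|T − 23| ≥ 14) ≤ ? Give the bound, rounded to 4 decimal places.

Var(T) = E[T²] − (E[T])² = 546 − 529 = 17.
Chebyshev's inequality: Pr(|T − μ| ≥ t) ≤ Var(T)/t² = 17/196 = 0.0867.

0.0867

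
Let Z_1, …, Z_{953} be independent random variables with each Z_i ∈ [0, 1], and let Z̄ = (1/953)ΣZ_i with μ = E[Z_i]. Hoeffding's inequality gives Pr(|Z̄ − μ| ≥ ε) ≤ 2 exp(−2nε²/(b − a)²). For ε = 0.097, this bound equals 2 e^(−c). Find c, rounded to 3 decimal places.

17.934

c = 2nε²/(b − a)² = 2·953·0.097² / 1² = 17.9336.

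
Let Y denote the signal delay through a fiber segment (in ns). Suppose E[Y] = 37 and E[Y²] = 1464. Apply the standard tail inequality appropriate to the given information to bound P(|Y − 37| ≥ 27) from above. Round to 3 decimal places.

The first two moments determine the variance, so Chebyshev's inequality is the sharpest standard bound available.
Var(Y) = E[Y²] − (E[Y])² = 1464 − 1369 = 95.
Chebyshev's inequality: P(|Y − μ| ≥ t) ≤ Var(Y)/t² = 95/729 = 0.1303.

0.130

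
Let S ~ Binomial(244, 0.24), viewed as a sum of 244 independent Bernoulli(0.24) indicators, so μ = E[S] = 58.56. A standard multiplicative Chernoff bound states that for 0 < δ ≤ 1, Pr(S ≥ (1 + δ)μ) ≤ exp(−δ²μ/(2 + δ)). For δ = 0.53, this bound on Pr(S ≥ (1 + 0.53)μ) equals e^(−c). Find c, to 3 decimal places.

c = δ²μ/(2 + δ) = 0.53²·58.56/(2 + 0.53) = 6.5018.

6.502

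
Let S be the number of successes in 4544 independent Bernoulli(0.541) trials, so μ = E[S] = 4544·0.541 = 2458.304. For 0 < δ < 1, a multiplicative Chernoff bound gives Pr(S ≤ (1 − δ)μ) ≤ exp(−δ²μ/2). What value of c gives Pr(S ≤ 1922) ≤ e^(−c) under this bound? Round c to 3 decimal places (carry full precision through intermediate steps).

58.500

Write 1922 = (1 − δ)μ, so δ = 1 − 1922/2458.304 = 0.2181602…
Then the exponent is δ²μ/2 = (μ − 1922)²/(2μ) = 58.500084.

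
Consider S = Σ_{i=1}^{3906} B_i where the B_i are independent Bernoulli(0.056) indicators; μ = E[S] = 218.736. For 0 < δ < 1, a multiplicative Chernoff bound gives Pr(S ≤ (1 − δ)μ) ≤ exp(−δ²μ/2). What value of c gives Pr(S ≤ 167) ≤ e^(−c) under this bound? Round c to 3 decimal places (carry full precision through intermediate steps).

Write 167 = (1 − δ)μ, so δ = 1 − 167/218.736 = 0.2365226…
Then the exponent is δ²μ/2 = (μ − 167)²/(2μ) = 6.118366.

6.118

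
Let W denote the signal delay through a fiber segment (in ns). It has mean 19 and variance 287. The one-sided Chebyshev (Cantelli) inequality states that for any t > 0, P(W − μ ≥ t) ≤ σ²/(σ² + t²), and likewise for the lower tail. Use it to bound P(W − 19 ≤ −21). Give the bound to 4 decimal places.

0.3942

Here σ² = 287 and t = 21, so σ² + t² = 728.
Cantelli's bound: 287/728 = 0.3942.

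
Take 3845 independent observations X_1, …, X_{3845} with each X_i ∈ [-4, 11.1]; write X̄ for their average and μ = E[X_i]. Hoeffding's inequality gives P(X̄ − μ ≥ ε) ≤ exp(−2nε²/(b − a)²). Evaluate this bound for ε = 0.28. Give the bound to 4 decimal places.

Exponent: 2nε²/(b − a)² = 2·3845·0.28² / 15.1² = 2.64416.
Bound = exp(−2.64416) = 0.07106.

0.0711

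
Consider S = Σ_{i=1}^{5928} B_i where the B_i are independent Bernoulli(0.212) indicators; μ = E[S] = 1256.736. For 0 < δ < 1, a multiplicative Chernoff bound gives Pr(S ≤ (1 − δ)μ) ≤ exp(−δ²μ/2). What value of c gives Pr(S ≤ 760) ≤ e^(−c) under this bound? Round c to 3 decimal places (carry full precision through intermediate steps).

Write 760 = (1 − δ)μ, so δ = 1 − 760/1256.736 = 0.3952588…
Then the exponent is δ²μ/2 = (μ − 760)²/(2μ) = 98.169645.

98.170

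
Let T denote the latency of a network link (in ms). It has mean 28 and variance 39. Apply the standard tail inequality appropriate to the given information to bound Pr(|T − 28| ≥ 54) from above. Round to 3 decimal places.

0.013

Mean and variance are known, so Chebyshev's inequality applies.
Chebyshev: Pr(|T − μ| ≥ t) ≤ Var(T)/t².
Bound = 39 / 2916 = 0.0134.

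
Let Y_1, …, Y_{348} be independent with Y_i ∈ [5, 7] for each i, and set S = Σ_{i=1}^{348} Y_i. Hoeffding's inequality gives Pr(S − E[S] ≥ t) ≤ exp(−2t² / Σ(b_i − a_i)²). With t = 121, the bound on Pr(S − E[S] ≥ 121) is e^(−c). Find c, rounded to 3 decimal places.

21.036

Σ(b_i − a_i)² = 348·(2)² = 1392.
c = 2t²/1392 = 2·121²/1392 = 21.0359.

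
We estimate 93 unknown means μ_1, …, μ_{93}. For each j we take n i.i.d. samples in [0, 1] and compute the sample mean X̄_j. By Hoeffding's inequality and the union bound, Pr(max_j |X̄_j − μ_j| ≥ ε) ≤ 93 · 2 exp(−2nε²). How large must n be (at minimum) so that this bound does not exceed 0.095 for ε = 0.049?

1579

Need 2·93·exp(−2nε²) ≤ 0.095, i.e. exp(−2nε²) ≤ 0.095/186.
So 2nε² ≥ ln(186/0.095) = 7.579625.
Hence n ≥ 7.579625/(2·0.049²) = 1578.431.
The smallest integer n is 1579.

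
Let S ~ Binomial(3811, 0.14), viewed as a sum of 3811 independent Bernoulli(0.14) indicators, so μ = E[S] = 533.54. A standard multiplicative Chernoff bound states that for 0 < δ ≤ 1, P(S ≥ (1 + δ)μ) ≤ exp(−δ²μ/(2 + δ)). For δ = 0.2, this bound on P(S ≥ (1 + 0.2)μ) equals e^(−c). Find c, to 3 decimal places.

c = δ²μ/(2 + δ) = 0.2²·533.54/(2 + 0.2) = 9.7007.

9.701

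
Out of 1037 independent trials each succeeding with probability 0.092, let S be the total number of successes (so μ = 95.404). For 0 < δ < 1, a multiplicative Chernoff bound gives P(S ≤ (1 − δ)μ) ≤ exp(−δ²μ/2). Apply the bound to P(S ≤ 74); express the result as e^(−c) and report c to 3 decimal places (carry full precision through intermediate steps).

2.401

Write 74 = (1 − δ)μ, so δ = 1 − 74/95.404 = 0.2243512…
Then the exponent is δ²μ/2 = (μ − 74)²/(2μ) = 2.401006.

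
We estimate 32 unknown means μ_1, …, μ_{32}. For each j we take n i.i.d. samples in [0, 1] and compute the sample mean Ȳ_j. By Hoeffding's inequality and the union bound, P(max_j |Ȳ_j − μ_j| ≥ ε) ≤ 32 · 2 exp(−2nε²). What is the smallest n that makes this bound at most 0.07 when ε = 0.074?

Need 2·32·exp(−2nε²) ≤ 0.07, i.e. exp(−2nε²) ≤ 0.07/64.
So 2nε² ≥ ln(64/0.07) = 6.818143.
Hence n ≥ 6.818143/(2·0.074²) = 622.548.
The smallest integer n is 623.

623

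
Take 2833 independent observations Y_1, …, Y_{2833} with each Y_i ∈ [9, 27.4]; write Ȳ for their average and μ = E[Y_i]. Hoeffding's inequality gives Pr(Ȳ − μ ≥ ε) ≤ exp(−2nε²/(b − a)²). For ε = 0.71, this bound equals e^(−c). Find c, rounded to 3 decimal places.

c = 2nε²/(b − a)² = 2·2833·0.71² / 18.4² = 8.4364.

8.436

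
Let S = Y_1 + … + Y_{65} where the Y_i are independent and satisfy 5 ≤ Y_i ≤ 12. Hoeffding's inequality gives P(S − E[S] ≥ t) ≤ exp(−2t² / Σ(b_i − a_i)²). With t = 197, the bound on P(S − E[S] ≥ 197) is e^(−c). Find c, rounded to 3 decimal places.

24.370

Σ(b_i − a_i)² = 65·(7)² = 3185.
c = 2t²/3185 = 2·197²/3185 = 24.3699.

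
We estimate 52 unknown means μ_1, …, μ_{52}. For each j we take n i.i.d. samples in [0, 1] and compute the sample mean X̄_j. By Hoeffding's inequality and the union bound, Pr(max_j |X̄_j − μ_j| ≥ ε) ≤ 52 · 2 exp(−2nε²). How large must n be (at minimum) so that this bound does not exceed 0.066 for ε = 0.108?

Need 2·52·exp(−2nε²) ≤ 0.066, i.e. exp(−2nε²) ≤ 0.066/104.
So 2nε² ≥ ln(104/0.066) = 7.362491.
Hence n ≥ 7.362491/(2·0.108²) = 315.607.
The smallest integer n is 316.

316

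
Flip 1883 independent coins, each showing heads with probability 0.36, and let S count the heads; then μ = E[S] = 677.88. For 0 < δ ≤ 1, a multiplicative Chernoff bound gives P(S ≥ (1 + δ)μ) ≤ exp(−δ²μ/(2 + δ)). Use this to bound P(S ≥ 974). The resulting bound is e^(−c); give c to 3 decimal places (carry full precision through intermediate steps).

Write 974 = (1 + δ)μ, so δ = 974/677.88 − 1 = 0.4368325…
Then the exponent is δ²μ/(2 + δ) = (974 − μ)² / (μ·(2 + δ)) = 53.083187.

53.083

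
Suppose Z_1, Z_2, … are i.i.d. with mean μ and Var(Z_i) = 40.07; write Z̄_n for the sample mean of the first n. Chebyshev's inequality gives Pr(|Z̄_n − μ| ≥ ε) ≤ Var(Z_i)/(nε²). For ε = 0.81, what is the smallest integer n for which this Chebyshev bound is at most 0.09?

Require 40.07/(n·0.81²) ≤ 0.09, i.e. n ≥ 40.07/(0.09·0.81²) = 678.589.
The smallest integer n is 679.

679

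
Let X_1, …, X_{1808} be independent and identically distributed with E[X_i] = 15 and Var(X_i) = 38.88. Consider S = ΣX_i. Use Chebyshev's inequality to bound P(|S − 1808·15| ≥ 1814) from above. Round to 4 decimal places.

0.0214

Var(S) = n·Var(X_i) = 1808·38.88 = 70295.04.
Chebyshev: P(|S − 1808·15| ≥ 1814) ≤ Var(S)/1814² = 70295.04/3290596 = 0.0214.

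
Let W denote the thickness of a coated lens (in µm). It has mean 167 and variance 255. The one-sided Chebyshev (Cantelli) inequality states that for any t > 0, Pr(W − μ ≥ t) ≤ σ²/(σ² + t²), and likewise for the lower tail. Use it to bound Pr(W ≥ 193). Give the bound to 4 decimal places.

0.2739

Here σ² = 255 and t = 26, so σ² + t² = 931.
Cantelli's bound: 255/931 = 0.2739.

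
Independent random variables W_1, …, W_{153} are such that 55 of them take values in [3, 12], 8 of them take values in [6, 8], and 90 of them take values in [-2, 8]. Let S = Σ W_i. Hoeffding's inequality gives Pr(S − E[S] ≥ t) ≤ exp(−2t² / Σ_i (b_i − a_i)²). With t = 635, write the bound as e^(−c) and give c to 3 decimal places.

Σ(b_i − a_i)² = 55·9² + 8·2² + 90·10² = 13487.
c = 2t² / 13487 = 2·635² / 13487 = 59.7946.

59.795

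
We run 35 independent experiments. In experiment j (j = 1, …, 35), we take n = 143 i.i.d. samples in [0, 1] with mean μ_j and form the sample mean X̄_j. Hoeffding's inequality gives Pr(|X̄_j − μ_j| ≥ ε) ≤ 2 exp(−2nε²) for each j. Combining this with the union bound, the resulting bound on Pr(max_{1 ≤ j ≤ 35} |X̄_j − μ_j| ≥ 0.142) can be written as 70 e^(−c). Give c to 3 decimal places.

5.767

Union bound over the 35 events: Pr(max_{1 ≤ j ≤ 35} |X̄_j − μ_j| ≥ 0.142) ≤ 35·2·exp(−2nε²) = 70 exp(−2·143·0.142²).
So c = 2·143·0.142² = 5.7669.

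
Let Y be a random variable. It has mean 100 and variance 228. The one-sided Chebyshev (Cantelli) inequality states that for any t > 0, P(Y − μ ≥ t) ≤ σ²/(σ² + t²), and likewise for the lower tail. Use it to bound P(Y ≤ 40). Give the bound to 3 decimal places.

Here σ² = 228 and t = 60, so σ² + t² = 3828.
Cantelli's bound: 228/3828 = 0.0596.

0.060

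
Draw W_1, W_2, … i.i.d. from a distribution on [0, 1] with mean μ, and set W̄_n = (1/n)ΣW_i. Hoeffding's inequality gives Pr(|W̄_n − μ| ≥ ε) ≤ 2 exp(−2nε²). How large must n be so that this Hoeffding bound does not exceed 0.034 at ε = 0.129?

Require 2·exp(−2nε²) ≤ 0.034, i.e. 2nε² ≥ ln(2/0.034) = 4.074542.
So n ≥ 4.074542 / (2·0.129²) = 122.425.
The smallest integer n is 123.

123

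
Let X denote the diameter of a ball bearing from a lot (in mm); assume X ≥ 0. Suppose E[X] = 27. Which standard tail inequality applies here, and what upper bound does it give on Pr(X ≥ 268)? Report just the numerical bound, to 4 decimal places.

0.1007

Only the mean of a non-negative variable is known, so Markov's inequality is the applicable tail bound.
Markov's inequality: for a non-negative random variable, Pr(X ≥ a) ≤ E[X]/a.
Here E[X] = 27 and a = 268, so the bound is 27/268 = 0.1007.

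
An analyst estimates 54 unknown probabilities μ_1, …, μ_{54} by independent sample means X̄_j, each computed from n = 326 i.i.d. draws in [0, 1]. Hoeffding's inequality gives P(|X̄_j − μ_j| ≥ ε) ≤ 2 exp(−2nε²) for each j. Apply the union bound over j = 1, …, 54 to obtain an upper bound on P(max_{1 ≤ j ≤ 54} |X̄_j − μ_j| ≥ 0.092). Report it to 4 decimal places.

0.4333

Per-experiment Hoeffding bound: 2·exp(−2·326·0.092²) = 2·exp(−5.51853) = 0.0080235.
Union bound over 54 events: 54·0.0080235 = 0.43327.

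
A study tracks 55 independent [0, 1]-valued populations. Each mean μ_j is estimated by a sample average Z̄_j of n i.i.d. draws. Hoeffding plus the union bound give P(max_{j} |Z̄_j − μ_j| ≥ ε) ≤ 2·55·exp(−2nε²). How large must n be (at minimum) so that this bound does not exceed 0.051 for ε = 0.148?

176

Need 2·55·exp(−2nε²) ≤ 0.051, i.e. exp(−2nε²) ≤ 0.051/110.
So 2nε² ≥ ln(110/0.051) = 7.676410.
Hence n ≥ 7.676410/(2·0.148²) = 175.228.
The smallest integer n is 176.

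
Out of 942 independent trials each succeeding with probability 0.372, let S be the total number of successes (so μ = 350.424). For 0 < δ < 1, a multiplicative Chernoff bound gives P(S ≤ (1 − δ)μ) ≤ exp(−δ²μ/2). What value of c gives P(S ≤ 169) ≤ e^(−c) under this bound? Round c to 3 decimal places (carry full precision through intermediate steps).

46.964

Write 169 = (1 − δ)μ, so δ = 1 − 169/350.424 = 0.5177271…
Then the exponent is δ²μ/2 = (μ − 169)²/(2μ) = 46.964060.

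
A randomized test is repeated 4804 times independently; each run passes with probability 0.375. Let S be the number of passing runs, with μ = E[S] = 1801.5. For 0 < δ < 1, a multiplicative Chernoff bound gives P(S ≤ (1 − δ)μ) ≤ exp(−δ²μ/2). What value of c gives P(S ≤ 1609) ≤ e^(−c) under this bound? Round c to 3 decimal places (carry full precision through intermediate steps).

10.285

Write 1609 = (1 − δ)μ, so δ = 1 − 1609/1801.5 = 0.1068554…
Then the exponent is δ²μ/2 = (μ − 1609)²/(2μ) = 10.284832.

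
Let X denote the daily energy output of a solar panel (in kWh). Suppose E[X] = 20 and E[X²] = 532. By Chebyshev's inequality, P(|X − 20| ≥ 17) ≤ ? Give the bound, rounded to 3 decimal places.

0.457

Var(X) = E[X²] − (E[X])² = 532 − 400 = 132.
Chebyshev's inequality: P(|X − μ| ≥ t) ≤ Var(X)/t² = 132/289 = 0.4567.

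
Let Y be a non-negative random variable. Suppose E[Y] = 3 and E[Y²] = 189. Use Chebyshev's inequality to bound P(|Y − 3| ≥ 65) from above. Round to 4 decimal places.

0.0426

Var(Y) = E[Y²] − (E[Y])² = 189 − 9 = 180.
Chebyshev's inequality: P(|Y − μ| ≥ t) ≤ Var(Y)/t² = 180/4225 = 0.0426.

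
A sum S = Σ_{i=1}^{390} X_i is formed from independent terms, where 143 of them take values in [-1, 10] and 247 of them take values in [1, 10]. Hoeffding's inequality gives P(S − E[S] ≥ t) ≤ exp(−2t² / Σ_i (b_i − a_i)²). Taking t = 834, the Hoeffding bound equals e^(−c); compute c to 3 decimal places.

37.285

Σ(b_i − a_i)² = 143·11² + 247·9² = 37310.
c = 2t² / 37310 = 2·834² / 37310 = 37.2852.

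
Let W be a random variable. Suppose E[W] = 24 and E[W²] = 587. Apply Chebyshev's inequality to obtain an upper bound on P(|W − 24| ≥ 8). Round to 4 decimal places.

0.1719

Var(W) = E[W²] − (E[W])² = 587 − 576 = 11.
Chebyshev's inequality: P(|W − μ| ≥ t) ≤ Var(W)/t² = 11/64 = 0.1719.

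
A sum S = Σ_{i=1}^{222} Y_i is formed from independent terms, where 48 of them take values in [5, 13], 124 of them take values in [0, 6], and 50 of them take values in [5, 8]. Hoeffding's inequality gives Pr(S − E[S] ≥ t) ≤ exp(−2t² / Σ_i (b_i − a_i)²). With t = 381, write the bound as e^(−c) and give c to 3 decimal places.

36.354

Σ(b_i − a_i)² = 48·8² + 124·6² + 50·3² = 7986.
c = 2t² / 7986 = 2·381² / 7986 = 36.3539.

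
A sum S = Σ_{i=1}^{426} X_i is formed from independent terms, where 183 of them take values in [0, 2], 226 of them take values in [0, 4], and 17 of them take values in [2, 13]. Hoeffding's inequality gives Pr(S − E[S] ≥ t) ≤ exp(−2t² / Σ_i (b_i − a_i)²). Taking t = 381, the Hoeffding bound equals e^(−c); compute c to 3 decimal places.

45.327

Σ(b_i − a_i)² = 183·2² + 226·4² + 17·11² = 6405.
c = 2t² / 6405 = 2·381² / 6405 = 45.3274.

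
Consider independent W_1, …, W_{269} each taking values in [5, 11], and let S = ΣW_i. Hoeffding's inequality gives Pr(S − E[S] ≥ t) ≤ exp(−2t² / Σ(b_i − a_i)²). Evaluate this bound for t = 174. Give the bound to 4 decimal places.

Σ(b_i − a_i)² = 269·(6)² = 9684.
Exponent = 2·174²/9684 = 6.2528.
Bound = exp(−6.2528) = 0.00193.

0.0019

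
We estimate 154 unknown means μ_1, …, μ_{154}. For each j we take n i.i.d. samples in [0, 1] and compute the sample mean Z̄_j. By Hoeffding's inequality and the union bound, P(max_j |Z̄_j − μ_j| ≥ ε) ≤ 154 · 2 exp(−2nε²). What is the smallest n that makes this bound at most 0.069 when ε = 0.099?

429

Need 2·154·exp(−2nε²) ≤ 0.069, i.e. exp(−2nε²) ≤ 0.069/308.
So 2nε² ≥ ln(308/0.069) = 8.403749.
Hence n ≥ 8.403749/(2·0.099²) = 428.719.
The smallest integer n is 429.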